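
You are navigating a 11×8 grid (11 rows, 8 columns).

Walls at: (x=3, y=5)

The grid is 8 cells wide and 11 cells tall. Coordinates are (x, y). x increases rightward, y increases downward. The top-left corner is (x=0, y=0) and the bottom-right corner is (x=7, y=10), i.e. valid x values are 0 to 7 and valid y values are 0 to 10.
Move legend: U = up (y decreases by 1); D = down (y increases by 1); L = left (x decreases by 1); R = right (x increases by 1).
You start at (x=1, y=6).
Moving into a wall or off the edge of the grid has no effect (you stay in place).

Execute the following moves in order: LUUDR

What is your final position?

Answer: Final position: (x=1, y=5)

Derivation:
Start: (x=1, y=6)
  L (left): (x=1, y=6) -> (x=0, y=6)
  U (up): (x=0, y=6) -> (x=0, y=5)
  U (up): (x=0, y=5) -> (x=0, y=4)
  D (down): (x=0, y=4) -> (x=0, y=5)
  R (right): (x=0, y=5) -> (x=1, y=5)
Final: (x=1, y=5)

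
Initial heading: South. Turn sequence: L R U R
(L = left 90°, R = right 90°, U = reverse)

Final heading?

Answer: Final heading: East

Derivation:
Start: South
  L (left (90° counter-clockwise)) -> East
  R (right (90° clockwise)) -> South
  U (U-turn (180°)) -> North
  R (right (90° clockwise)) -> East
Final: East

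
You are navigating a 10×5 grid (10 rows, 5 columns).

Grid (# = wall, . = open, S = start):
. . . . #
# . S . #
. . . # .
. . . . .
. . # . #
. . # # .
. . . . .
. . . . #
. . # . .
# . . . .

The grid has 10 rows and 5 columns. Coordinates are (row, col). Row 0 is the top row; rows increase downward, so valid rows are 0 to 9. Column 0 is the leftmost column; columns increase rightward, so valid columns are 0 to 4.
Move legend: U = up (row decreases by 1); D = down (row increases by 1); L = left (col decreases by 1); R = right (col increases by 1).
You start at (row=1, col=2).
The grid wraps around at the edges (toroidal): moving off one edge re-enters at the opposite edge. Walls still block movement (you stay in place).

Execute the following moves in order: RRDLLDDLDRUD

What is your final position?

Start: (row=1, col=2)
  R (right): (row=1, col=2) -> (row=1, col=3)
  R (right): blocked, stay at (row=1, col=3)
  D (down): blocked, stay at (row=1, col=3)
  L (left): (row=1, col=3) -> (row=1, col=2)
  L (left): (row=1, col=2) -> (row=1, col=1)
  D (down): (row=1, col=1) -> (row=2, col=1)
  D (down): (row=2, col=1) -> (row=3, col=1)
  L (left): (row=3, col=1) -> (row=3, col=0)
  D (down): (row=3, col=0) -> (row=4, col=0)
  R (right): (row=4, col=0) -> (row=4, col=1)
  U (up): (row=4, col=1) -> (row=3, col=1)
  D (down): (row=3, col=1) -> (row=4, col=1)
Final: (row=4, col=1)

Answer: Final position: (row=4, col=1)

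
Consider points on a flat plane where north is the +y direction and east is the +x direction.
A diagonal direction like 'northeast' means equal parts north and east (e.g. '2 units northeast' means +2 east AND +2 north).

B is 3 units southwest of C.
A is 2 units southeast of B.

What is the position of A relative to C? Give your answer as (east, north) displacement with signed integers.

Place C at the origin (east=0, north=0).
  B is 3 units southwest of C: delta (east=-3, north=-3); B at (east=-3, north=-3).
  A is 2 units southeast of B: delta (east=+2, north=-2); A at (east=-1, north=-5).
Therefore A relative to C: (east=-1, north=-5).

Answer: A is at (east=-1, north=-5) relative to C.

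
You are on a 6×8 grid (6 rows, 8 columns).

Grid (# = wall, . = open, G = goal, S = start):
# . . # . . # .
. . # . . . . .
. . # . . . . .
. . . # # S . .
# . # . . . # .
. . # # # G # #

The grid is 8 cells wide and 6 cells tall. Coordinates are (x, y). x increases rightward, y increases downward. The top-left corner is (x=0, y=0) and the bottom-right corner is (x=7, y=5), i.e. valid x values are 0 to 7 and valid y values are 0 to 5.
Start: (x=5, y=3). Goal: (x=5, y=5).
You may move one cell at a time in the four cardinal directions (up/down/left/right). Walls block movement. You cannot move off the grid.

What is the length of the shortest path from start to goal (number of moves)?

Answer: Shortest path length: 2

Derivation:
BFS from (x=5, y=3) until reaching (x=5, y=5):
  Distance 0: (x=5, y=3)
  Distance 1: (x=5, y=2), (x=6, y=3), (x=5, y=4)
  Distance 2: (x=5, y=1), (x=4, y=2), (x=6, y=2), (x=7, y=3), (x=4, y=4), (x=5, y=5)  <- goal reached here
One shortest path (2 moves): (x=5, y=3) -> (x=5, y=4) -> (x=5, y=5)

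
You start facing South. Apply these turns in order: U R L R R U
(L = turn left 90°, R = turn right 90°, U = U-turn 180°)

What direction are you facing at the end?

Start: South
  U (U-turn (180°)) -> North
  R (right (90° clockwise)) -> East
  L (left (90° counter-clockwise)) -> North
  R (right (90° clockwise)) -> East
  R (right (90° clockwise)) -> South
  U (U-turn (180°)) -> North
Final: North

Answer: Final heading: North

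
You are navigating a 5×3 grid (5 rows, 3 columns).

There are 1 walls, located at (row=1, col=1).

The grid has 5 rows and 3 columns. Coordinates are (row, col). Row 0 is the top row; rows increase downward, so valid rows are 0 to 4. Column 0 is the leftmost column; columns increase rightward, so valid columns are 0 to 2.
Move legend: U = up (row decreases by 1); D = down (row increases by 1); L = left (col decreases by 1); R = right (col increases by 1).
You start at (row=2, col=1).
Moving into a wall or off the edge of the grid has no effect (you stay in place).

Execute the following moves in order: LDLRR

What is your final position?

Start: (row=2, col=1)
  L (left): (row=2, col=1) -> (row=2, col=0)
  D (down): (row=2, col=0) -> (row=3, col=0)
  L (left): blocked, stay at (row=3, col=0)
  R (right): (row=3, col=0) -> (row=3, col=1)
  R (right): (row=3, col=1) -> (row=3, col=2)
Final: (row=3, col=2)

Answer: Final position: (row=3, col=2)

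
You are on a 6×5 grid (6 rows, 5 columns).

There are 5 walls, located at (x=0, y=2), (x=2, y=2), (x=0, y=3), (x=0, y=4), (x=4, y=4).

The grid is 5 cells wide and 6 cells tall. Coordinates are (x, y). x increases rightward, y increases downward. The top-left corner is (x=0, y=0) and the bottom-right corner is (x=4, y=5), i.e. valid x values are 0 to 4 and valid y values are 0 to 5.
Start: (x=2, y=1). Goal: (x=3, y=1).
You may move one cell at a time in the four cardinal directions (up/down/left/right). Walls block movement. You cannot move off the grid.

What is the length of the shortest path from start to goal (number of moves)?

Answer: Shortest path length: 1

Derivation:
BFS from (x=2, y=1) until reaching (x=3, y=1):
  Distance 0: (x=2, y=1)
  Distance 1: (x=2, y=0), (x=1, y=1), (x=3, y=1)  <- goal reached here
One shortest path (1 moves): (x=2, y=1) -> (x=3, y=1)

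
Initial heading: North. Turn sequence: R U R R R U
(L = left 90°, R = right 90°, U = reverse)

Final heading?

Answer: Final heading: North

Derivation:
Start: North
  R (right (90° clockwise)) -> East
  U (U-turn (180°)) -> West
  R (right (90° clockwise)) -> North
  R (right (90° clockwise)) -> East
  R (right (90° clockwise)) -> South
  U (U-turn (180°)) -> North
Final: North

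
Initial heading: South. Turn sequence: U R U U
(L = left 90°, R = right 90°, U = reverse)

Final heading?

Start: South
  U (U-turn (180°)) -> North
  R (right (90° clockwise)) -> East
  U (U-turn (180°)) -> West
  U (U-turn (180°)) -> East
Final: East

Answer: Final heading: East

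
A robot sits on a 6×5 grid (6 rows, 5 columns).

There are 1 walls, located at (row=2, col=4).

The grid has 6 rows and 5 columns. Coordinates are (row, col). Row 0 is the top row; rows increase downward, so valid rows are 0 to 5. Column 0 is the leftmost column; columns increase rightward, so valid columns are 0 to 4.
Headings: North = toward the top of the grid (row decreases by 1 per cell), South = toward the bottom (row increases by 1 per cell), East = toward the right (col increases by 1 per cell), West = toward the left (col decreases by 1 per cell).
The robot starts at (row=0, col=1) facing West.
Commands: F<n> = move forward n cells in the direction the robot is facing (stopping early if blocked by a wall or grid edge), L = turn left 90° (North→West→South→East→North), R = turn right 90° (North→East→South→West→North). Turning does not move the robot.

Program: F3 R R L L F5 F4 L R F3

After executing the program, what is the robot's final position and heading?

Answer: Final position: (row=0, col=0), facing West

Derivation:
Start: (row=0, col=1), facing West
  F3: move forward 1/3 (blocked), now at (row=0, col=0)
  R: turn right, now facing North
  R: turn right, now facing East
  L: turn left, now facing North
  L: turn left, now facing West
  F5: move forward 0/5 (blocked), now at (row=0, col=0)
  F4: move forward 0/4 (blocked), now at (row=0, col=0)
  L: turn left, now facing South
  R: turn right, now facing West
  F3: move forward 0/3 (blocked), now at (row=0, col=0)
Final: (row=0, col=0), facing West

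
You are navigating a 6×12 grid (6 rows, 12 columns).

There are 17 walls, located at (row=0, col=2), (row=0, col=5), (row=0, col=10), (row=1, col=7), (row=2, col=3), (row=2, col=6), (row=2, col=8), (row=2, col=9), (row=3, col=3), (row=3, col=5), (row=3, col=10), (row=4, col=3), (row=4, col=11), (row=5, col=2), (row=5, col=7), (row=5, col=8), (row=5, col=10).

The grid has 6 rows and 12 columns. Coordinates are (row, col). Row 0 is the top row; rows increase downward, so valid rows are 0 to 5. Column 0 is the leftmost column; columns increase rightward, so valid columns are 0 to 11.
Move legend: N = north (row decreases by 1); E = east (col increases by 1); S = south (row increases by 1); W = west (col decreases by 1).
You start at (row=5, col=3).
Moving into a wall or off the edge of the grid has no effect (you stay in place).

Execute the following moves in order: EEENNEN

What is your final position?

Start: (row=5, col=3)
  E (east): (row=5, col=3) -> (row=5, col=4)
  E (east): (row=5, col=4) -> (row=5, col=5)
  E (east): (row=5, col=5) -> (row=5, col=6)
  N (north): (row=5, col=6) -> (row=4, col=6)
  N (north): (row=4, col=6) -> (row=3, col=6)
  E (east): (row=3, col=6) -> (row=3, col=7)
  N (north): (row=3, col=7) -> (row=2, col=7)
Final: (row=2, col=7)

Answer: Final position: (row=2, col=7)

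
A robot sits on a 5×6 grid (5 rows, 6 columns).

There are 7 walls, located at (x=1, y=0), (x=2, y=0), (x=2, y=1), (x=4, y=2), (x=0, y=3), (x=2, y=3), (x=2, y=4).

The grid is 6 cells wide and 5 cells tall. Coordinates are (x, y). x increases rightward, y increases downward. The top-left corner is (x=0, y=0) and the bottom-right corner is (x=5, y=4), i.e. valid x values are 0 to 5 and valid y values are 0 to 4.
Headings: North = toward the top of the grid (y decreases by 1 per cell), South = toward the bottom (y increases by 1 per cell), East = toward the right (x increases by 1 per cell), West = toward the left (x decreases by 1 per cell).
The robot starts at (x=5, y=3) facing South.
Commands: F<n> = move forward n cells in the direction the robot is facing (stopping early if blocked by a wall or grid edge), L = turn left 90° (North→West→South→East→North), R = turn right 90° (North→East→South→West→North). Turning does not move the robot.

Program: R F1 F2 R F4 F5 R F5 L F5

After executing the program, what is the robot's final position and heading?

Answer: Final position: (x=5, y=0), facing North

Derivation:
Start: (x=5, y=3), facing South
  R: turn right, now facing West
  F1: move forward 1, now at (x=4, y=3)
  F2: move forward 1/2 (blocked), now at (x=3, y=3)
  R: turn right, now facing North
  F4: move forward 3/4 (blocked), now at (x=3, y=0)
  F5: move forward 0/5 (blocked), now at (x=3, y=0)
  R: turn right, now facing East
  F5: move forward 2/5 (blocked), now at (x=5, y=0)
  L: turn left, now facing North
  F5: move forward 0/5 (blocked), now at (x=5, y=0)
Final: (x=5, y=0), facing North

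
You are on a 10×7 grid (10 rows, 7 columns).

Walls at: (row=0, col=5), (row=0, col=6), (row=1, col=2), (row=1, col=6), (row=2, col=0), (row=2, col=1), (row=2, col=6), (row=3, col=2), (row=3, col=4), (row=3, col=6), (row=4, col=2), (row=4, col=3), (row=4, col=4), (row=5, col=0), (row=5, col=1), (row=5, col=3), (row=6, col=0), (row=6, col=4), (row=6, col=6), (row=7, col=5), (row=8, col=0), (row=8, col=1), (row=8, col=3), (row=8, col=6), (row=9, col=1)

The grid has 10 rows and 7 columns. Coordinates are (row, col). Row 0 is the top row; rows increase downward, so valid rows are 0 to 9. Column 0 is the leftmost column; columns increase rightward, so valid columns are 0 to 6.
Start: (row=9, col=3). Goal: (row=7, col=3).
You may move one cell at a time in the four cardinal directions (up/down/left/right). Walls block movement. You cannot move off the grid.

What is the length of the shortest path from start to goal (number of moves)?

BFS from (row=9, col=3) until reaching (row=7, col=3):
  Distance 0: (row=9, col=3)
  Distance 1: (row=9, col=2), (row=9, col=4)
  Distance 2: (row=8, col=2), (row=8, col=4), (row=9, col=5)
  Distance 3: (row=7, col=2), (row=7, col=4), (row=8, col=5), (row=9, col=6)
  Distance 4: (row=6, col=2), (row=7, col=1), (row=7, col=3)  <- goal reached here
One shortest path (4 moves): (row=9, col=3) -> (row=9, col=4) -> (row=8, col=4) -> (row=7, col=4) -> (row=7, col=3)

Answer: Shortest path length: 4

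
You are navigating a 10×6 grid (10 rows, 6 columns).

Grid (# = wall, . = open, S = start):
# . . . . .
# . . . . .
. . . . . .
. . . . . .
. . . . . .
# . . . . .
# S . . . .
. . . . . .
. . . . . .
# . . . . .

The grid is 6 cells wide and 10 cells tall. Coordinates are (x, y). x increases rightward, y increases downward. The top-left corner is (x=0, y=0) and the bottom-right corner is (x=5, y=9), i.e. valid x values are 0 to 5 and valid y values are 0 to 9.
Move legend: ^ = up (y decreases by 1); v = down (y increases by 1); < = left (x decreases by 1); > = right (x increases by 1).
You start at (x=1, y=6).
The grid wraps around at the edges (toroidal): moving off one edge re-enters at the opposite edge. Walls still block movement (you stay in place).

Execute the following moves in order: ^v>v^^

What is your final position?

Answer: Final position: (x=2, y=5)

Derivation:
Start: (x=1, y=6)
  ^ (up): (x=1, y=6) -> (x=1, y=5)
  v (down): (x=1, y=5) -> (x=1, y=6)
  > (right): (x=1, y=6) -> (x=2, y=6)
  v (down): (x=2, y=6) -> (x=2, y=7)
  ^ (up): (x=2, y=7) -> (x=2, y=6)
  ^ (up): (x=2, y=6) -> (x=2, y=5)
Final: (x=2, y=5)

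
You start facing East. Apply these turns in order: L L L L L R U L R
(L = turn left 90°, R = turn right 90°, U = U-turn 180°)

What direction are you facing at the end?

Answer: Final heading: West

Derivation:
Start: East
  L (left (90° counter-clockwise)) -> North
  L (left (90° counter-clockwise)) -> West
  L (left (90° counter-clockwise)) -> South
  L (left (90° counter-clockwise)) -> East
  L (left (90° counter-clockwise)) -> North
  R (right (90° clockwise)) -> East
  U (U-turn (180°)) -> West
  L (left (90° counter-clockwise)) -> South
  R (right (90° clockwise)) -> West
Final: West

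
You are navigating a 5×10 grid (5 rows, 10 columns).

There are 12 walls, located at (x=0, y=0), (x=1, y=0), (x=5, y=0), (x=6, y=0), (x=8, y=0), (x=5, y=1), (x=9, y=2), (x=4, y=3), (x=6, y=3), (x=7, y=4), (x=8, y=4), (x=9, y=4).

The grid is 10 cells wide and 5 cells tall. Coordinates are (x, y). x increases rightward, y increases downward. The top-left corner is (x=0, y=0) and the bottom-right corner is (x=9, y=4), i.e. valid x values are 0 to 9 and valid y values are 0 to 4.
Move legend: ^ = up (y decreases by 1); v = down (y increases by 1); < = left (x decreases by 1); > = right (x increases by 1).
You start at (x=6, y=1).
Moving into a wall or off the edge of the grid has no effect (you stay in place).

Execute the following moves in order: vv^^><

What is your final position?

Start: (x=6, y=1)
  v (down): (x=6, y=1) -> (x=6, y=2)
  v (down): blocked, stay at (x=6, y=2)
  ^ (up): (x=6, y=2) -> (x=6, y=1)
  ^ (up): blocked, stay at (x=6, y=1)
  > (right): (x=6, y=1) -> (x=7, y=1)
  < (left): (x=7, y=1) -> (x=6, y=1)
Final: (x=6, y=1)

Answer: Final position: (x=6, y=1)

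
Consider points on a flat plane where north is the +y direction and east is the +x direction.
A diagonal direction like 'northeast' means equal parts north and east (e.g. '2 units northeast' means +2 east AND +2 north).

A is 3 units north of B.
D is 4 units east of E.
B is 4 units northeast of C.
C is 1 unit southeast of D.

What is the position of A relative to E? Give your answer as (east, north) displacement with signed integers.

Answer: A is at (east=9, north=6) relative to E.

Derivation:
Place E at the origin (east=0, north=0).
  D is 4 units east of E: delta (east=+4, north=+0); D at (east=4, north=0).
  C is 1 unit southeast of D: delta (east=+1, north=-1); C at (east=5, north=-1).
  B is 4 units northeast of C: delta (east=+4, north=+4); B at (east=9, north=3).
  A is 3 units north of B: delta (east=+0, north=+3); A at (east=9, north=6).
Therefore A relative to E: (east=9, north=6).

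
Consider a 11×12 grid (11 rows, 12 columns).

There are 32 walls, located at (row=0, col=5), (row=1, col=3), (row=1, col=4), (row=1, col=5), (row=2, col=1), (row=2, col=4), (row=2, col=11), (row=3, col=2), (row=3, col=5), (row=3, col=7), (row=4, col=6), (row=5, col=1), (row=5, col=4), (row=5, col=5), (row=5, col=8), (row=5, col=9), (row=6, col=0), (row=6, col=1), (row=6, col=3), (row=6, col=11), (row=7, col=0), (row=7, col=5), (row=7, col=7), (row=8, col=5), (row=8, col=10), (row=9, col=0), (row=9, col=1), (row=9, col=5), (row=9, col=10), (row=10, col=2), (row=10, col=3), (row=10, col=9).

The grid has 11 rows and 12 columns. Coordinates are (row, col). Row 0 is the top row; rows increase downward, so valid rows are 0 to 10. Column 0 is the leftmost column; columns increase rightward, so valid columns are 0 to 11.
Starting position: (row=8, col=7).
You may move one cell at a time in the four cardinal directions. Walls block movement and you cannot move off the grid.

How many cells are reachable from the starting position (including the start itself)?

Answer: Reachable cells: 98

Derivation:
BFS flood-fill from (row=8, col=7):
  Distance 0: (row=8, col=7)
  Distance 1: (row=8, col=6), (row=8, col=8), (row=9, col=7)
  Distance 2: (row=7, col=6), (row=7, col=8), (row=8, col=9), (row=9, col=6), (row=9, col=8), (row=10, col=7)
  Distance 3: (row=6, col=6), (row=6, col=8), (row=7, col=9), (row=9, col=9), (row=10, col=6), (row=10, col=8)
  Distance 4: (row=5, col=6), (row=6, col=5), (row=6, col=7), (row=6, col=9), (row=7, col=10), (row=10, col=5)
  Distance 5: (row=5, col=7), (row=6, col=4), (row=6, col=10), (row=7, col=11), (row=10, col=4)
  Distance 6: (row=4, col=7), (row=5, col=10), (row=7, col=4), (row=8, col=11), (row=9, col=4)
  Distance 7: (row=4, col=8), (row=4, col=10), (row=5, col=11), (row=7, col=3), (row=8, col=4), (row=9, col=3), (row=9, col=11)
  Distance 8: (row=3, col=8), (row=3, col=10), (row=4, col=9), (row=4, col=11), (row=7, col=2), (row=8, col=3), (row=9, col=2), (row=10, col=11)
  Distance 9: (row=2, col=8), (row=2, col=10), (row=3, col=9), (row=3, col=11), (row=6, col=2), (row=7, col=1), (row=8, col=2), (row=10, col=10)
  Distance 10: (row=1, col=8), (row=1, col=10), (row=2, col=7), (row=2, col=9), (row=5, col=2), (row=8, col=1)
  Distance 11: (row=0, col=8), (row=0, col=10), (row=1, col=7), (row=1, col=9), (row=1, col=11), (row=2, col=6), (row=4, col=2), (row=5, col=3), (row=8, col=0)
  Distance 12: (row=0, col=7), (row=0, col=9), (row=0, col=11), (row=1, col=6), (row=2, col=5), (row=3, col=6), (row=4, col=1), (row=4, col=3)
  Distance 13: (row=0, col=6), (row=3, col=1), (row=3, col=3), (row=4, col=0), (row=4, col=4)
  Distance 14: (row=2, col=3), (row=3, col=0), (row=3, col=4), (row=4, col=5), (row=5, col=0)
  Distance 15: (row=2, col=0), (row=2, col=2)
  Distance 16: (row=1, col=0), (row=1, col=2)
  Distance 17: (row=0, col=0), (row=0, col=2), (row=1, col=1)
  Distance 18: (row=0, col=1), (row=0, col=3)
  Distance 19: (row=0, col=4)
Total reachable: 98 (grid has 100 open cells total)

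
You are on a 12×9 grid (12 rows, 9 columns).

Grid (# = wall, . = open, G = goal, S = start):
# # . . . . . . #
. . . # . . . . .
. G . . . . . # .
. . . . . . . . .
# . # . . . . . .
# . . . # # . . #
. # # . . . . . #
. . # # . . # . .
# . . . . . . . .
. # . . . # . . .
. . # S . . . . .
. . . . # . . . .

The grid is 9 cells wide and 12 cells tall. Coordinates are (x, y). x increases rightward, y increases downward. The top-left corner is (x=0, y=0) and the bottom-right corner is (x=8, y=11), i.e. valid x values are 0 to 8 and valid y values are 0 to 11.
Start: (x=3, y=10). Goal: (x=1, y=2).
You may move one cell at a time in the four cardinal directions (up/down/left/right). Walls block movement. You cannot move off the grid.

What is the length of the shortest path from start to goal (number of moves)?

Answer: Shortest path length: 12

Derivation:
BFS from (x=3, y=10) until reaching (x=1, y=2):
  Distance 0: (x=3, y=10)
  Distance 1: (x=3, y=9), (x=4, y=10), (x=3, y=11)
  Distance 2: (x=3, y=8), (x=2, y=9), (x=4, y=9), (x=5, y=10), (x=2, y=11)
  Distance 3: (x=2, y=8), (x=4, y=8), (x=6, y=10), (x=1, y=11), (x=5, y=11)
  Distance 4: (x=4, y=7), (x=1, y=8), (x=5, y=8), (x=6, y=9), (x=1, y=10), (x=7, y=10), (x=0, y=11), (x=6, y=11)
  Distance 5: (x=4, y=6), (x=1, y=7), (x=5, y=7), (x=6, y=8), (x=7, y=9), (x=0, y=10), (x=8, y=10), (x=7, y=11)
  Distance 6: (x=3, y=6), (x=5, y=6), (x=0, y=7), (x=7, y=8), (x=0, y=9), (x=8, y=9), (x=8, y=11)
  Distance 7: (x=3, y=5), (x=0, y=6), (x=6, y=6), (x=7, y=7), (x=8, y=8)
  Distance 8: (x=3, y=4), (x=2, y=5), (x=6, y=5), (x=7, y=6), (x=8, y=7)
  Distance 9: (x=3, y=3), (x=4, y=4), (x=6, y=4), (x=1, y=5), (x=7, y=5)
  Distance 10: (x=3, y=2), (x=2, y=3), (x=4, y=3), (x=6, y=3), (x=1, y=4), (x=5, y=4), (x=7, y=4)
  Distance 11: (x=2, y=2), (x=4, y=2), (x=6, y=2), (x=1, y=3), (x=5, y=3), (x=7, y=3), (x=8, y=4)
  Distance 12: (x=2, y=1), (x=4, y=1), (x=6, y=1), (x=1, y=2), (x=5, y=2), (x=0, y=3), (x=8, y=3)  <- goal reached here
One shortest path (12 moves): (x=3, y=10) -> (x=4, y=10) -> (x=4, y=9) -> (x=4, y=8) -> (x=4, y=7) -> (x=4, y=6) -> (x=3, y=6) -> (x=3, y=5) -> (x=2, y=5) -> (x=1, y=5) -> (x=1, y=4) -> (x=1, y=3) -> (x=1, y=2)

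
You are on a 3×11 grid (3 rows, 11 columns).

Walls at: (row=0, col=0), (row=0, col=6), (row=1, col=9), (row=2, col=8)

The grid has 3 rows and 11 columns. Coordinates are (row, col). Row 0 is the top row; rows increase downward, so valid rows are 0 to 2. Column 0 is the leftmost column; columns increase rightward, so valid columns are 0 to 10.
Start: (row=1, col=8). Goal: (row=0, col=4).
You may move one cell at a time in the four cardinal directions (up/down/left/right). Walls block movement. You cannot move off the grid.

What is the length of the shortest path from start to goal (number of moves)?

Answer: Shortest path length: 5

Derivation:
BFS from (row=1, col=8) until reaching (row=0, col=4):
  Distance 0: (row=1, col=8)
  Distance 1: (row=0, col=8), (row=1, col=7)
  Distance 2: (row=0, col=7), (row=0, col=9), (row=1, col=6), (row=2, col=7)
  Distance 3: (row=0, col=10), (row=1, col=5), (row=2, col=6)
  Distance 4: (row=0, col=5), (row=1, col=4), (row=1, col=10), (row=2, col=5)
  Distance 5: (row=0, col=4), (row=1, col=3), (row=2, col=4), (row=2, col=10)  <- goal reached here
One shortest path (5 moves): (row=1, col=8) -> (row=1, col=7) -> (row=1, col=6) -> (row=1, col=5) -> (row=1, col=4) -> (row=0, col=4)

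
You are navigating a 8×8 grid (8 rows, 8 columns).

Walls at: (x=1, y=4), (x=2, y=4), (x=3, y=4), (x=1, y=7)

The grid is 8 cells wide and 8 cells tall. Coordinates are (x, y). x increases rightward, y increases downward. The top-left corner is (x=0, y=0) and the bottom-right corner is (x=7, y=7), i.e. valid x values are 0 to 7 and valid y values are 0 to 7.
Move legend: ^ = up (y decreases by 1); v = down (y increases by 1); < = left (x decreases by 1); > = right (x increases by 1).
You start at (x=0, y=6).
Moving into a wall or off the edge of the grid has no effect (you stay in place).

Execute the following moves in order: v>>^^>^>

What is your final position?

Answer: Final position: (x=2, y=5)

Derivation:
Start: (x=0, y=6)
  v (down): (x=0, y=6) -> (x=0, y=7)
  > (right): blocked, stay at (x=0, y=7)
  > (right): blocked, stay at (x=0, y=7)
  ^ (up): (x=0, y=7) -> (x=0, y=6)
  ^ (up): (x=0, y=6) -> (x=0, y=5)
  > (right): (x=0, y=5) -> (x=1, y=5)
  ^ (up): blocked, stay at (x=1, y=5)
  > (right): (x=1, y=5) -> (x=2, y=5)
Final: (x=2, y=5)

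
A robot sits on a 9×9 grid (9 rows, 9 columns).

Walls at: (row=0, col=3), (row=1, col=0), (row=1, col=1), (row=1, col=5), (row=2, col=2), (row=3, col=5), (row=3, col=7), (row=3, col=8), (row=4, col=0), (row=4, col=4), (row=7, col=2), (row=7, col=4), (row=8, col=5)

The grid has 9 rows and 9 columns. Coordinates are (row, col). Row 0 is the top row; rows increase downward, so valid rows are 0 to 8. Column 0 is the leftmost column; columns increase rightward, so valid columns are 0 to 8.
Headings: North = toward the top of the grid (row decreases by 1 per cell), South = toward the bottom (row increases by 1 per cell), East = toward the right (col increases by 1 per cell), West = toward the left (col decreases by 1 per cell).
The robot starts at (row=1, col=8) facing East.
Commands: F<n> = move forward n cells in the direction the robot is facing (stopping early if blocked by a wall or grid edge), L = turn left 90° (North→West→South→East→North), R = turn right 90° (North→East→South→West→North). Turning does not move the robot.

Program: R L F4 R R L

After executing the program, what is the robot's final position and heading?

Answer: Final position: (row=1, col=8), facing South

Derivation:
Start: (row=1, col=8), facing East
  R: turn right, now facing South
  L: turn left, now facing East
  F4: move forward 0/4 (blocked), now at (row=1, col=8)
  R: turn right, now facing South
  R: turn right, now facing West
  L: turn left, now facing South
Final: (row=1, col=8), facing South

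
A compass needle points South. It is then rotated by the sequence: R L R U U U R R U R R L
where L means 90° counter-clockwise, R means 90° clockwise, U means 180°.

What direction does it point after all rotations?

Start: South
  R (right (90° clockwise)) -> West
  L (left (90° counter-clockwise)) -> South
  R (right (90° clockwise)) -> West
  U (U-turn (180°)) -> East
  U (U-turn (180°)) -> West
  U (U-turn (180°)) -> East
  R (right (90° clockwise)) -> South
  R (right (90° clockwise)) -> West
  U (U-turn (180°)) -> East
  R (right (90° clockwise)) -> South
  R (right (90° clockwise)) -> West
  L (left (90° counter-clockwise)) -> South
Final: South

Answer: Final heading: South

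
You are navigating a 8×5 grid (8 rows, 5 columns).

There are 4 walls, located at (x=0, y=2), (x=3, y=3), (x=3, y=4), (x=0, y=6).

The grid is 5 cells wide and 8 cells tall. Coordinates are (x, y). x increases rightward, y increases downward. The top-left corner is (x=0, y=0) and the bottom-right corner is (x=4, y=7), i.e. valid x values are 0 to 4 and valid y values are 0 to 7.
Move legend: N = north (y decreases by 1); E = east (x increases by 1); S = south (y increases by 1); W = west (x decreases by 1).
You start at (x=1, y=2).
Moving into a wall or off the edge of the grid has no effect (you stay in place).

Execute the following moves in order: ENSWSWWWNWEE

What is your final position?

Answer: Final position: (x=2, y=3)

Derivation:
Start: (x=1, y=2)
  E (east): (x=1, y=2) -> (x=2, y=2)
  N (north): (x=2, y=2) -> (x=2, y=1)
  S (south): (x=2, y=1) -> (x=2, y=2)
  W (west): (x=2, y=2) -> (x=1, y=2)
  S (south): (x=1, y=2) -> (x=1, y=3)
  W (west): (x=1, y=3) -> (x=0, y=3)
  W (west): blocked, stay at (x=0, y=3)
  W (west): blocked, stay at (x=0, y=3)
  N (north): blocked, stay at (x=0, y=3)
  W (west): blocked, stay at (x=0, y=3)
  E (east): (x=0, y=3) -> (x=1, y=3)
  E (east): (x=1, y=3) -> (x=2, y=3)
Final: (x=2, y=3)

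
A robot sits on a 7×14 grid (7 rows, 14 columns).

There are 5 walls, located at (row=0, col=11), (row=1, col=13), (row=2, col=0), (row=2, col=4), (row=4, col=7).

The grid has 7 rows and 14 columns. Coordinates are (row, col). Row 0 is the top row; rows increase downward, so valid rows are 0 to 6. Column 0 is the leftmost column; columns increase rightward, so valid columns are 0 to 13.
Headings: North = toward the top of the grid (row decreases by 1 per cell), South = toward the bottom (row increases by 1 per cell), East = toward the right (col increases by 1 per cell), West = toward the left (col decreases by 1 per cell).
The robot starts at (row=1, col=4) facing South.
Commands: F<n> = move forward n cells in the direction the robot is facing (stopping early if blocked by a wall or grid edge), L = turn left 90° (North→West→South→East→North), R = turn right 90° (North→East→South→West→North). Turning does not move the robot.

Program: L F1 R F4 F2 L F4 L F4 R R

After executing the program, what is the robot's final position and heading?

Answer: Final position: (row=2, col=9), facing South

Derivation:
Start: (row=1, col=4), facing South
  L: turn left, now facing East
  F1: move forward 1, now at (row=1, col=5)
  R: turn right, now facing South
  F4: move forward 4, now at (row=5, col=5)
  F2: move forward 1/2 (blocked), now at (row=6, col=5)
  L: turn left, now facing East
  F4: move forward 4, now at (row=6, col=9)
  L: turn left, now facing North
  F4: move forward 4, now at (row=2, col=9)
  R: turn right, now facing East
  R: turn right, now facing South
Final: (row=2, col=9), facing South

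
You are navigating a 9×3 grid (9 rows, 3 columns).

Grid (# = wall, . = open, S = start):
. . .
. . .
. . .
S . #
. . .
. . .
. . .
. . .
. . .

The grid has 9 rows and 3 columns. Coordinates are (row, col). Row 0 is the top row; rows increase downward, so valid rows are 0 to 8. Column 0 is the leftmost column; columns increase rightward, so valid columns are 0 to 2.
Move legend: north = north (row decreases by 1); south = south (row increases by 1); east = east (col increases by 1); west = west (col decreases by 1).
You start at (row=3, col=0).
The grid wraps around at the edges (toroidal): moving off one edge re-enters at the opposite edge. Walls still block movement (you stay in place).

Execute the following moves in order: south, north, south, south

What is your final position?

Start: (row=3, col=0)
  south (south): (row=3, col=0) -> (row=4, col=0)
  north (north): (row=4, col=0) -> (row=3, col=0)
  south (south): (row=3, col=0) -> (row=4, col=0)
  south (south): (row=4, col=0) -> (row=5, col=0)
Final: (row=5, col=0)

Answer: Final position: (row=5, col=0)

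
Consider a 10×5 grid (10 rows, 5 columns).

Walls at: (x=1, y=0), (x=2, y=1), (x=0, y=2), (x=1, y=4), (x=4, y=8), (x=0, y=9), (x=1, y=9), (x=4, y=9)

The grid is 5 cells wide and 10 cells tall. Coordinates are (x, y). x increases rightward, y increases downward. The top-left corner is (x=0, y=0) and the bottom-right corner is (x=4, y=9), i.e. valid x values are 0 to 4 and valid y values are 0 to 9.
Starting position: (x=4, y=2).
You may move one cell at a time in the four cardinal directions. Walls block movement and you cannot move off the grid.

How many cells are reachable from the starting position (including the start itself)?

BFS flood-fill from (x=4, y=2):
  Distance 0: (x=4, y=2)
  Distance 1: (x=4, y=1), (x=3, y=2), (x=4, y=3)
  Distance 2: (x=4, y=0), (x=3, y=1), (x=2, y=2), (x=3, y=3), (x=4, y=4)
  Distance 3: (x=3, y=0), (x=1, y=2), (x=2, y=3), (x=3, y=4), (x=4, y=5)
  Distance 4: (x=2, y=0), (x=1, y=1), (x=1, y=3), (x=2, y=4), (x=3, y=5), (x=4, y=6)
  Distance 5: (x=0, y=1), (x=0, y=3), (x=2, y=5), (x=3, y=6), (x=4, y=7)
  Distance 6: (x=0, y=0), (x=0, y=4), (x=1, y=5), (x=2, y=6), (x=3, y=7)
  Distance 7: (x=0, y=5), (x=1, y=6), (x=2, y=7), (x=3, y=8)
  Distance 8: (x=0, y=6), (x=1, y=7), (x=2, y=8), (x=3, y=9)
  Distance 9: (x=0, y=7), (x=1, y=8), (x=2, y=9)
  Distance 10: (x=0, y=8)
Total reachable: 42 (grid has 42 open cells total)

Answer: Reachable cells: 42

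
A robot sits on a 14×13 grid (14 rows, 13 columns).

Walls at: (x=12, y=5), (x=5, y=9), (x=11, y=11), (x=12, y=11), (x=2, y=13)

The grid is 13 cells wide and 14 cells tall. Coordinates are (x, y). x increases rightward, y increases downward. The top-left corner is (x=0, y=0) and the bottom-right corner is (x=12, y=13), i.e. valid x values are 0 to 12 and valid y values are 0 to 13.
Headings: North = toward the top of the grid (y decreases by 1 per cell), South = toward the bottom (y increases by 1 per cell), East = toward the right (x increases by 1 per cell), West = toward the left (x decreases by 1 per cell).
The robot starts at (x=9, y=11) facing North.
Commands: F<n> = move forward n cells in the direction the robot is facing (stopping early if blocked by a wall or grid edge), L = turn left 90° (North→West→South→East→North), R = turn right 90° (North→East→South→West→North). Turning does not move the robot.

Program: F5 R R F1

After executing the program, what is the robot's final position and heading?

Start: (x=9, y=11), facing North
  F5: move forward 5, now at (x=9, y=6)
  R: turn right, now facing East
  R: turn right, now facing South
  F1: move forward 1, now at (x=9, y=7)
Final: (x=9, y=7), facing South

Answer: Final position: (x=9, y=7), facing South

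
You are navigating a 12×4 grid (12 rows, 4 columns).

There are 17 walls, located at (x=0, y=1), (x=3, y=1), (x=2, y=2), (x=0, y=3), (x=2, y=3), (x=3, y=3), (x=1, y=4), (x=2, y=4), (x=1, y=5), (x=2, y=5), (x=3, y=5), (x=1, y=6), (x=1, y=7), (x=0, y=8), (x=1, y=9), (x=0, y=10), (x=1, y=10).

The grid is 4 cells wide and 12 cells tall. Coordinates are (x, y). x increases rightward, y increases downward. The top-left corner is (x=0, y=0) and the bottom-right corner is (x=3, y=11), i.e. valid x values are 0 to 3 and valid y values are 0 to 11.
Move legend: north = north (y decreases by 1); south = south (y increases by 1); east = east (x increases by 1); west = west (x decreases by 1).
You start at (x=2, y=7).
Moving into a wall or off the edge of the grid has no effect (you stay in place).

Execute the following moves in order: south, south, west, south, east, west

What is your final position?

Answer: Final position: (x=2, y=10)

Derivation:
Start: (x=2, y=7)
  south (south): (x=2, y=7) -> (x=2, y=8)
  south (south): (x=2, y=8) -> (x=2, y=9)
  west (west): blocked, stay at (x=2, y=9)
  south (south): (x=2, y=9) -> (x=2, y=10)
  east (east): (x=2, y=10) -> (x=3, y=10)
  west (west): (x=3, y=10) -> (x=2, y=10)
Final: (x=2, y=10)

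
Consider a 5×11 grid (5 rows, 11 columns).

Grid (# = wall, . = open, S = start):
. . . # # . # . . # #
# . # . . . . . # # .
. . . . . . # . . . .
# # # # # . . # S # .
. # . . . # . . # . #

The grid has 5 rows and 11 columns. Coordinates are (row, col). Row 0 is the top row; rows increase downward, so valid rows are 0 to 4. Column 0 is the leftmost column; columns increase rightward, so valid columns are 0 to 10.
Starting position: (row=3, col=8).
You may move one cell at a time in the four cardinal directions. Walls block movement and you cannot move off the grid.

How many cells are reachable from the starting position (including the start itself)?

Answer: Reachable cells: 29

Derivation:
BFS flood-fill from (row=3, col=8):
  Distance 0: (row=3, col=8)
  Distance 1: (row=2, col=8)
  Distance 2: (row=2, col=7), (row=2, col=9)
  Distance 3: (row=1, col=7), (row=2, col=10)
  Distance 4: (row=0, col=7), (row=1, col=6), (row=1, col=10), (row=3, col=10)
  Distance 5: (row=0, col=8), (row=1, col=5)
  Distance 6: (row=0, col=5), (row=1, col=4), (row=2, col=5)
  Distance 7: (row=1, col=3), (row=2, col=4), (row=3, col=5)
  Distance 8: (row=2, col=3), (row=3, col=6)
  Distance 9: (row=2, col=2), (row=4, col=6)
  Distance 10: (row=2, col=1), (row=4, col=7)
  Distance 11: (row=1, col=1), (row=2, col=0)
  Distance 12: (row=0, col=1)
  Distance 13: (row=0, col=0), (row=0, col=2)
Total reachable: 29 (grid has 34 open cells total)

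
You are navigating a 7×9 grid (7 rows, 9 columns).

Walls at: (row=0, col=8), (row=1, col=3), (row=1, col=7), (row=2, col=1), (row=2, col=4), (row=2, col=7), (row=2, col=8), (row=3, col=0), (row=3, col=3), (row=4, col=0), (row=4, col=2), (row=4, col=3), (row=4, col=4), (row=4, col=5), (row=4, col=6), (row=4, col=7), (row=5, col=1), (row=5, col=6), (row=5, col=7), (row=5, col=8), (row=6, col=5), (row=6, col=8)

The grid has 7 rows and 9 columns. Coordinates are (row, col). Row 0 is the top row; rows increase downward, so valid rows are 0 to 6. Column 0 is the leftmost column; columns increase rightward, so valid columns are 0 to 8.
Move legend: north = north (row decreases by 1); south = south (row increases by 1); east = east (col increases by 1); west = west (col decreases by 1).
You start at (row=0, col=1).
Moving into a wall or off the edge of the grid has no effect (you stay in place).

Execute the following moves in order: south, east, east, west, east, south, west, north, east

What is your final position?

Answer: Final position: (row=1, col=2)

Derivation:
Start: (row=0, col=1)
  south (south): (row=0, col=1) -> (row=1, col=1)
  east (east): (row=1, col=1) -> (row=1, col=2)
  east (east): blocked, stay at (row=1, col=2)
  west (west): (row=1, col=2) -> (row=1, col=1)
  east (east): (row=1, col=1) -> (row=1, col=2)
  south (south): (row=1, col=2) -> (row=2, col=2)
  west (west): blocked, stay at (row=2, col=2)
  north (north): (row=2, col=2) -> (row=1, col=2)
  east (east): blocked, stay at (row=1, col=2)
Final: (row=1, col=2)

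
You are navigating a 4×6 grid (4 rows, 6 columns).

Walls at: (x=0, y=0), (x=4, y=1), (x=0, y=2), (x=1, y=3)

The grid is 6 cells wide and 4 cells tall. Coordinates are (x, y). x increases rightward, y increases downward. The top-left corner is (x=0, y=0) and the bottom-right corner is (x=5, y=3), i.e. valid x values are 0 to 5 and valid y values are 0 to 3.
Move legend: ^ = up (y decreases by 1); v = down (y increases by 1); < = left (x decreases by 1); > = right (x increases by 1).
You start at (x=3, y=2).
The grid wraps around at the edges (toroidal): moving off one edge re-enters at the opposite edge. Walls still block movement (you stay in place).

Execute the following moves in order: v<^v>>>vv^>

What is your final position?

Answer: Final position: (x=5, y=0)

Derivation:
Start: (x=3, y=2)
  v (down): (x=3, y=2) -> (x=3, y=3)
  < (left): (x=3, y=3) -> (x=2, y=3)
  ^ (up): (x=2, y=3) -> (x=2, y=2)
  v (down): (x=2, y=2) -> (x=2, y=3)
  > (right): (x=2, y=3) -> (x=3, y=3)
  > (right): (x=3, y=3) -> (x=4, y=3)
  > (right): (x=4, y=3) -> (x=5, y=3)
  v (down): (x=5, y=3) -> (x=5, y=0)
  v (down): (x=5, y=0) -> (x=5, y=1)
  ^ (up): (x=5, y=1) -> (x=5, y=0)
  > (right): blocked, stay at (x=5, y=0)
Final: (x=5, y=0)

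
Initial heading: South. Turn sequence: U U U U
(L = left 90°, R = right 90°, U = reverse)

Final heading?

Start: South
  U (U-turn (180°)) -> North
  U (U-turn (180°)) -> South
  U (U-turn (180°)) -> North
  U (U-turn (180°)) -> South
Final: South

Answer: Final heading: South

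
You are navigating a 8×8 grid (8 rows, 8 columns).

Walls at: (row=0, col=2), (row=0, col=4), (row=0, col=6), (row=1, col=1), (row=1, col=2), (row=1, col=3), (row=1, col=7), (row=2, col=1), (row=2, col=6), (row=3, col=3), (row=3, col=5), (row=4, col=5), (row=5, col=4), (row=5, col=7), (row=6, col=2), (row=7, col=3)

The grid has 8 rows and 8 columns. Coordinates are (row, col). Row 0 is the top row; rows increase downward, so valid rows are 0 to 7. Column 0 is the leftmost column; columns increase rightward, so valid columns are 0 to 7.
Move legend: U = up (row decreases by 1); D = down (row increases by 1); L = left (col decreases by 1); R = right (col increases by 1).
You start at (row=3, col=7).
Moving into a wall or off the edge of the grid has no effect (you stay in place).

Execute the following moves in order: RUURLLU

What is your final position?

Start: (row=3, col=7)
  R (right): blocked, stay at (row=3, col=7)
  U (up): (row=3, col=7) -> (row=2, col=7)
  U (up): blocked, stay at (row=2, col=7)
  R (right): blocked, stay at (row=2, col=7)
  L (left): blocked, stay at (row=2, col=7)
  L (left): blocked, stay at (row=2, col=7)
  U (up): blocked, stay at (row=2, col=7)
Final: (row=2, col=7)

Answer: Final position: (row=2, col=7)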